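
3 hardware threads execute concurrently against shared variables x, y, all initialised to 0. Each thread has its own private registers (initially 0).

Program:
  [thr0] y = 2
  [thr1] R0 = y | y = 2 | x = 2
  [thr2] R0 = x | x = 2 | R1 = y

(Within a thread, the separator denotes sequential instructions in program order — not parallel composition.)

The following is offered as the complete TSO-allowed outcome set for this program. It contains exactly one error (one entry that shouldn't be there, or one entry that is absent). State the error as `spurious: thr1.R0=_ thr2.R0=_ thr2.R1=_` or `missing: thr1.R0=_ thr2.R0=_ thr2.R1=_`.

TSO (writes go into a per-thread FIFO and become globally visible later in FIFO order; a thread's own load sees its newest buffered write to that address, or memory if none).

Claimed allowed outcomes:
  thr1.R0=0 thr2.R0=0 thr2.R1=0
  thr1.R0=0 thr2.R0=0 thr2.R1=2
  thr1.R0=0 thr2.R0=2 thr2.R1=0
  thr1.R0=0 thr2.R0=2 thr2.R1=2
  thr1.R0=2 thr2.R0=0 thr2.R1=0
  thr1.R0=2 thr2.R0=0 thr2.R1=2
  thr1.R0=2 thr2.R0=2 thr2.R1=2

spurious: thr1.R0=0 thr2.R0=2 thr2.R1=0

outcome vector order: (thr1.R0,thr2.R0,thr2.R1)
[TSO] allowed = {000 002 022 200 202 222}
claimed∖TSO = {020}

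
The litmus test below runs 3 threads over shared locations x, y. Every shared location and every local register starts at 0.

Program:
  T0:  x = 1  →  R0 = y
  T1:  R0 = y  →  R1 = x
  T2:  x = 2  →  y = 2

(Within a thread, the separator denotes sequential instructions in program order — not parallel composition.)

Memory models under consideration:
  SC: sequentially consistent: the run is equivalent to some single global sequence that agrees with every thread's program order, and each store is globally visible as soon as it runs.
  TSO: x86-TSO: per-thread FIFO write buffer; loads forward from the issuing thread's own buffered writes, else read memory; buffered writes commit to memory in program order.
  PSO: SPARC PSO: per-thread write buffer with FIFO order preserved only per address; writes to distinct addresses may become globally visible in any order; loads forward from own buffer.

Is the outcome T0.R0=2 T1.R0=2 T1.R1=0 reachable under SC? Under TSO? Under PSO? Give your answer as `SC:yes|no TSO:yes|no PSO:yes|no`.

SC:no TSO:no PSO:yes

outcome vector order: (T0.R0,T1.R0,T1.R1)
[SC] allowed = {000 001 002 021 022 200 201 202 221 222}
[TSO] allowed = {000 001 002 021 022 200 201 202 221 222}
[PSO] allowed = {000 001 002 020 021 022 200 201 202 220 221 222}
target 220 ∈ {PSO}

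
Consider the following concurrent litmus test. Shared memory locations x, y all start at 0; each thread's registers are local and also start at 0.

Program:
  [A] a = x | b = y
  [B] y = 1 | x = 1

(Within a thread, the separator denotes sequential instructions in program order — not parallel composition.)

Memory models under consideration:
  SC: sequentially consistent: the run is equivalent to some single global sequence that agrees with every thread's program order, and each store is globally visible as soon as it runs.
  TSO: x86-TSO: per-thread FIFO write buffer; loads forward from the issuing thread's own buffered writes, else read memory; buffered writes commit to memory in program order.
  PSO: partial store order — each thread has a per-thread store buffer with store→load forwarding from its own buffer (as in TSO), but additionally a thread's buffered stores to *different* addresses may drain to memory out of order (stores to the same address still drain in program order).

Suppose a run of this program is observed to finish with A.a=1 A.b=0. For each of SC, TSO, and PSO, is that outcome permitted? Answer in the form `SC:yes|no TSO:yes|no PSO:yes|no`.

SC:no TSO:no PSO:yes

outcome vector order: (A.a,A.b)
[SC] allowed = {<0 0>; <0 1>; <1 1>}
[TSO] allowed = {<0 0>; <0 1>; <1 1>}
[PSO] allowed = {<0 0>; <0 1>; <1 0>; <1 1>}
target <1 0> ∈ {PSO}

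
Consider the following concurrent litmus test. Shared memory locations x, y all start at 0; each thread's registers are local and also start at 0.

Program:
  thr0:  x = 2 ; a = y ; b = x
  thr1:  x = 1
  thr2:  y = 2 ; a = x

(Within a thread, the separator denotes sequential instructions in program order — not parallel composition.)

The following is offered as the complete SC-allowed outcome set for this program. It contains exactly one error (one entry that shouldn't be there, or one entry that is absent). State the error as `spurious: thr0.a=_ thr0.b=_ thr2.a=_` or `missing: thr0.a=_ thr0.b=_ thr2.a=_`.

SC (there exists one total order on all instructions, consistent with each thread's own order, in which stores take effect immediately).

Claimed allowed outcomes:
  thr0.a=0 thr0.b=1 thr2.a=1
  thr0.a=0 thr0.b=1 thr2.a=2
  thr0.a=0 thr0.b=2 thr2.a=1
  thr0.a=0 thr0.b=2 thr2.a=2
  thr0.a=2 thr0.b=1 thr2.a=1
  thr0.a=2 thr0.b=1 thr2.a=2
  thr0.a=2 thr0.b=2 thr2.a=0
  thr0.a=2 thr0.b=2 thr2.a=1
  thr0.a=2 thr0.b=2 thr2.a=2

outcome vector order: (thr0.a,thr0.b,thr2.a)
under SC → (0,1,1), (0,1,2), (0,2,1), (0,2,2), (2,1,0), (2,1,1), (2,1,2), (2,2,0), (2,2,1), (2,2,2)
SC∖claimed = {(2,1,0)}

missing: thr0.a=2 thr0.b=1 thr2.a=0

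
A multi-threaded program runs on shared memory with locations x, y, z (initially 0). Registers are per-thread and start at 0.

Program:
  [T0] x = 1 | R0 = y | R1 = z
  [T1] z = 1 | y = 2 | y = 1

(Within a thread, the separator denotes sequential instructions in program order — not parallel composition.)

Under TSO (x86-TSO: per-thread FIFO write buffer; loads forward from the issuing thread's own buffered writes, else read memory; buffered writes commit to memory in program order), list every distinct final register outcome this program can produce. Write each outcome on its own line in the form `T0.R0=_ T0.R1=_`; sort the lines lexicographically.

outcome vector order: (T0.R0,T0.R1)
|TSO outcomes| = 4

T0.R0=0 T0.R1=0
T0.R0=0 T0.R1=1
T0.R0=1 T0.R1=1
T0.R0=2 T0.R1=1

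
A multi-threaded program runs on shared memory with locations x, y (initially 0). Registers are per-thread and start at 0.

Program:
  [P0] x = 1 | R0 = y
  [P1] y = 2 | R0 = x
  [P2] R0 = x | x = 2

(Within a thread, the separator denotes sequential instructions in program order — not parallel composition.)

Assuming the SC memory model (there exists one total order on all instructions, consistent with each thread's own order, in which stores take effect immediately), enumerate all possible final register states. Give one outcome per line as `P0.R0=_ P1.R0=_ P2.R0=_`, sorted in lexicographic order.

outcome vector order: (P0.R0,P1.R0,P2.R0)
|SC outcomes| = 10

P0.R0=0 P1.R0=1 P2.R0=0
P0.R0=0 P1.R0=1 P2.R0=1
P0.R0=0 P1.R0=2 P2.R0=0
P0.R0=0 P1.R0=2 P2.R0=1
P0.R0=2 P1.R0=0 P2.R0=0
P0.R0=2 P1.R0=0 P2.R0=1
P0.R0=2 P1.R0=1 P2.R0=0
P0.R0=2 P1.R0=1 P2.R0=1
P0.R0=2 P1.R0=2 P2.R0=0
P0.R0=2 P1.R0=2 P2.R0=1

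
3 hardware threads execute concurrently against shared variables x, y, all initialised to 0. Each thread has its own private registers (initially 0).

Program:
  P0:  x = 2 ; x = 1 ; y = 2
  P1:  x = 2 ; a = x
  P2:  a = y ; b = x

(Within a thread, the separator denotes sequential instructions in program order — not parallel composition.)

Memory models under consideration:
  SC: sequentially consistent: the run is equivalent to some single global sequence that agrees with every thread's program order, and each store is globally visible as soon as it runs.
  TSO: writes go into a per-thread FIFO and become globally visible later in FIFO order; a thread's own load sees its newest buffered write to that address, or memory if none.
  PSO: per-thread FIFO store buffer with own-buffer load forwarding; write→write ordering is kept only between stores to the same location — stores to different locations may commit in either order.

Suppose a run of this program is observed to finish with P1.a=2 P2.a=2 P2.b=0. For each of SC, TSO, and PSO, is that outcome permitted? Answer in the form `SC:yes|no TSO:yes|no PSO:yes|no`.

outcome vector order: (P1.a,P2.a,P2.b)
SC (9): 1/0/0, 1/0/1, 1/0/2, 1/2/1, 2/0/0, 2/0/1, 2/0/2, 2/2/1, 2/2/2
TSO (9): 1/0/0, 1/0/1, 1/0/2, 1/2/1, 2/0/0, 2/0/1, 2/0/2, 2/2/1, 2/2/2
PSO (12): 1/0/0, 1/0/1, 1/0/2, 1/2/0, 1/2/1, 1/2/2, 2/0/0, 2/0/1, 2/0/2, 2/2/0, 2/2/1, 2/2/2
target 2/2/0 ∈ {PSO}

SC:no TSO:no PSO:yes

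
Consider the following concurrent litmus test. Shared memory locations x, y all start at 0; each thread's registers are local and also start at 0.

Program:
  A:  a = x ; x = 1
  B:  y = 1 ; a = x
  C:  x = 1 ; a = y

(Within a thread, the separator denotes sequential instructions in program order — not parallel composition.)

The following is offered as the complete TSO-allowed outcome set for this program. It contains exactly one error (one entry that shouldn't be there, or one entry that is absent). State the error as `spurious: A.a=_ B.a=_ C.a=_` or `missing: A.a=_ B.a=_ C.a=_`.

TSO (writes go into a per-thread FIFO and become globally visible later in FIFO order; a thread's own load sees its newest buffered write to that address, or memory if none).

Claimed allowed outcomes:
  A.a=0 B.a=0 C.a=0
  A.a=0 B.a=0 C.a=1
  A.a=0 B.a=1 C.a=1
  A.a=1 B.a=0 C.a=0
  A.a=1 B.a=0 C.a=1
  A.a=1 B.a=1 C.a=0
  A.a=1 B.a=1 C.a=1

outcome vector order: (A.a,B.a,C.a)
[TSO] allowed = {<0 0 0>, <0 0 1>, <0 1 0>, <0 1 1>, <1 0 0>, <1 0 1>, <1 1 0>, <1 1 1>}
TSO∖claimed = {<0 1 0>}

missing: A.a=0 B.a=1 C.a=0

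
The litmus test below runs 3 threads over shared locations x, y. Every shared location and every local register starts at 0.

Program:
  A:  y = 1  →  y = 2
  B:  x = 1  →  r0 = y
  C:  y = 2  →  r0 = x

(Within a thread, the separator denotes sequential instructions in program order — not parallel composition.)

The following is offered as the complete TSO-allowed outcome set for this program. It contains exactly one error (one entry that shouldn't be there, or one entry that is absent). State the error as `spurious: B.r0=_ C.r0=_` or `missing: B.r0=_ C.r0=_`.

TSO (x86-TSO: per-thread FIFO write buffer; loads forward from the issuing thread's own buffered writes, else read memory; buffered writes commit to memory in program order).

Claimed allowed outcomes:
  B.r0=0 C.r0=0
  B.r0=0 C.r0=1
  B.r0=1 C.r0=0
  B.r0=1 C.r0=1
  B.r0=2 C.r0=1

outcome vector order: (B.r0,C.r0)
TSO (6): (0,0), (0,1), (1,0), (1,1), (2,0), (2,1)
TSO∖claimed = {(2,0)}

missing: B.r0=2 C.r0=0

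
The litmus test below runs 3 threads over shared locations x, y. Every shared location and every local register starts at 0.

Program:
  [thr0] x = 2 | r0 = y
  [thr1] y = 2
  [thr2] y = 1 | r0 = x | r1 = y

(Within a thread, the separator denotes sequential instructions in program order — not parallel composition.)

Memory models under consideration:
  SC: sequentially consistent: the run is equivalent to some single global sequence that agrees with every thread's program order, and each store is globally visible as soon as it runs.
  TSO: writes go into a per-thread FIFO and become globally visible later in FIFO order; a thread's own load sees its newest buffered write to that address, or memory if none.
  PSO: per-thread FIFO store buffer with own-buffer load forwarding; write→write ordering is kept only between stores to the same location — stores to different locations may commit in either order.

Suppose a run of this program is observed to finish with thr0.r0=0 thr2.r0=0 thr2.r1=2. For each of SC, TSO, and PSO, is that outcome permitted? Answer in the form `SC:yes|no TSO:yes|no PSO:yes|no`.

SC:no TSO:yes PSO:yes

outcome vector order: (thr0.r0,thr2.r0,thr2.r1)
SC (10): (0,2,1); (0,2,2); (1,0,1); (1,0,2); (1,2,1); (1,2,2); (2,0,1); (2,0,2); (2,2,1); (2,2,2)
TSO (12): (0,0,1); (0,0,2); (0,2,1); (0,2,2); (1,0,1); (1,0,2); (1,2,1); (1,2,2); (2,0,1); (2,0,2); (2,2,1); (2,2,2)
PSO (12): (0,0,1); (0,0,2); (0,2,1); (0,2,2); (1,0,1); (1,0,2); (1,2,1); (1,2,2); (2,0,1); (2,0,2); (2,2,1); (2,2,2)
target (0,0,2) ∈ {TSO,PSO}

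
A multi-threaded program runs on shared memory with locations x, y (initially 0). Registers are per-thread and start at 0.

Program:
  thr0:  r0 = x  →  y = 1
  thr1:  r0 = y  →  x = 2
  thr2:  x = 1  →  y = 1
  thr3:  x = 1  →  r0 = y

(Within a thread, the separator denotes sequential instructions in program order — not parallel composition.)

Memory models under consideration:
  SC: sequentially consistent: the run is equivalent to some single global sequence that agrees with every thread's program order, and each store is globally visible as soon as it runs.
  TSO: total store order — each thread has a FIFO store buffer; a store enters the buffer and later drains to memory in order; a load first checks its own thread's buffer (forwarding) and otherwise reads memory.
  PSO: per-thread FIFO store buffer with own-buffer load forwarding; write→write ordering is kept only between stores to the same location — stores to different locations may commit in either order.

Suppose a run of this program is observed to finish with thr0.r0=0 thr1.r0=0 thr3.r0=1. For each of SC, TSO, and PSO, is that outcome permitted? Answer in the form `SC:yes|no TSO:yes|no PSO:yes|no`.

outcome vector order: (thr0.r0,thr1.r0,thr3.r0)
[SC] allowed = {<0 0 0>; <0 0 1>; <0 1 0>; <0 1 1>; <1 0 0>; <1 0 1>; <1 1 0>; <1 1 1>; <2 0 0>; <2 0 1>; <2 1 0>; <2 1 1>}
[TSO] allowed = {<0 0 0>; <0 0 1>; <0 1 0>; <0 1 1>; <1 0 0>; <1 0 1>; <1 1 0>; <1 1 1>; <2 0 0>; <2 0 1>; <2 1 0>; <2 1 1>}
[PSO] allowed = {<0 0 0>; <0 0 1>; <0 1 0>; <0 1 1>; <1 0 0>; <1 0 1>; <1 1 0>; <1 1 1>; <2 0 0>; <2 0 1>; <2 1 0>; <2 1 1>}
target <0 0 1> ∈ {SC,TSO,PSO}

SC:yes TSO:yes PSO:yes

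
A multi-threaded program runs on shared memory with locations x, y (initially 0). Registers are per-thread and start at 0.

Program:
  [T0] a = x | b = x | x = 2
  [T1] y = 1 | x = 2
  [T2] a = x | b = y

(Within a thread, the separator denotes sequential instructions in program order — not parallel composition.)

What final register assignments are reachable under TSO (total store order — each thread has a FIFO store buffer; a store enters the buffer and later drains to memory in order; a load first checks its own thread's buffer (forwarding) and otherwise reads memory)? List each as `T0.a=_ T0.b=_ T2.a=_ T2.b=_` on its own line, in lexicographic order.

T0.a=0 T0.b=0 T2.a=0 T2.b=0
T0.a=0 T0.b=0 T2.a=0 T2.b=1
T0.a=0 T0.b=0 T2.a=2 T2.b=0
T0.a=0 T0.b=0 T2.a=2 T2.b=1
T0.a=0 T0.b=2 T2.a=0 T2.b=0
T0.a=0 T0.b=2 T2.a=0 T2.b=1
T0.a=0 T0.b=2 T2.a=2 T2.b=1
T0.a=2 T0.b=2 T2.a=0 T2.b=0
T0.a=2 T0.b=2 T2.a=0 T2.b=1
T0.a=2 T0.b=2 T2.a=2 T2.b=1

outcome vector order: (T0.a,T0.b,T2.a,T2.b)
|TSO outcomes| = 10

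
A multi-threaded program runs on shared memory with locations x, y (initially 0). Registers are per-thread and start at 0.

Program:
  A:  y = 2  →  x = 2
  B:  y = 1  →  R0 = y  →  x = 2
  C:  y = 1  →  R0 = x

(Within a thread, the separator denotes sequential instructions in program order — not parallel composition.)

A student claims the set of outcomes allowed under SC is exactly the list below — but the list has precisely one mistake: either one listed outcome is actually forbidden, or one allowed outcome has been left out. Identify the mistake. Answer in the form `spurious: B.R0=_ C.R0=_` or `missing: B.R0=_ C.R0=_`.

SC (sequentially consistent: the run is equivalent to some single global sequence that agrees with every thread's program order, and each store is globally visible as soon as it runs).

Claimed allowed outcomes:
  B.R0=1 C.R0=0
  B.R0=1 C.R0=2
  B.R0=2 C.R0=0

outcome vector order: (B.R0,C.R0)
under SC → 1/0, 1/2, 2/0, 2/2
SC∖claimed = {2/2}

missing: B.R0=2 C.R0=2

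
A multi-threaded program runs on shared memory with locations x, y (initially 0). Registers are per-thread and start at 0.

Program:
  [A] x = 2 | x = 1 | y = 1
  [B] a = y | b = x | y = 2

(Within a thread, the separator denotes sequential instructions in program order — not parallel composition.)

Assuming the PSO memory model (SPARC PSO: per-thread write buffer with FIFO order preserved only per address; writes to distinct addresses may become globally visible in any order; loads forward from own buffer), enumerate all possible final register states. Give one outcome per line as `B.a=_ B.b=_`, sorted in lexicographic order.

B.a=0 B.b=0
B.a=0 B.b=1
B.a=0 B.b=2
B.a=1 B.b=0
B.a=1 B.b=1
B.a=1 B.b=2

outcome vector order: (B.a,B.b)
|PSO outcomes| = 6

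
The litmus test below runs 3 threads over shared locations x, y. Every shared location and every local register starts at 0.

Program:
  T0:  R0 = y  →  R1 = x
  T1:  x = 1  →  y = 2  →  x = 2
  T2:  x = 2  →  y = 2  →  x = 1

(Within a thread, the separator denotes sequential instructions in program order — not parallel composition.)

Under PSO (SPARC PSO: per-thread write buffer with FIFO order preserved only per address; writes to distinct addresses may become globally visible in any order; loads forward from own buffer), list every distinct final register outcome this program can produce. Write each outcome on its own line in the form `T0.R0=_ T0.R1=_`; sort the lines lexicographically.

outcome vector order: (T0.R0,T0.R1)
|PSO outcomes| = 6

T0.R0=0 T0.R1=0
T0.R0=0 T0.R1=1
T0.R0=0 T0.R1=2
T0.R0=2 T0.R1=0
T0.R0=2 T0.R1=1
T0.R0=2 T0.R1=2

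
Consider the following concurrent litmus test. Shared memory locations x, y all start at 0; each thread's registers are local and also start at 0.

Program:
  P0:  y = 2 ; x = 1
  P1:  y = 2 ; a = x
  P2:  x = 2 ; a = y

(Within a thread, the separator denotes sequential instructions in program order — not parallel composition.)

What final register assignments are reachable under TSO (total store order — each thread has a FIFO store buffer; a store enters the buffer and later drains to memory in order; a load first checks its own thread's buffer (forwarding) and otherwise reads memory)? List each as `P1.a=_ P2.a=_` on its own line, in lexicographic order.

P1.a=0 P2.a=0
P1.a=0 P2.a=2
P1.a=1 P2.a=0
P1.a=1 P2.a=2
P1.a=2 P2.a=0
P1.a=2 P2.a=2

outcome vector order: (P1.a,P2.a)
|TSO outcomes| = 6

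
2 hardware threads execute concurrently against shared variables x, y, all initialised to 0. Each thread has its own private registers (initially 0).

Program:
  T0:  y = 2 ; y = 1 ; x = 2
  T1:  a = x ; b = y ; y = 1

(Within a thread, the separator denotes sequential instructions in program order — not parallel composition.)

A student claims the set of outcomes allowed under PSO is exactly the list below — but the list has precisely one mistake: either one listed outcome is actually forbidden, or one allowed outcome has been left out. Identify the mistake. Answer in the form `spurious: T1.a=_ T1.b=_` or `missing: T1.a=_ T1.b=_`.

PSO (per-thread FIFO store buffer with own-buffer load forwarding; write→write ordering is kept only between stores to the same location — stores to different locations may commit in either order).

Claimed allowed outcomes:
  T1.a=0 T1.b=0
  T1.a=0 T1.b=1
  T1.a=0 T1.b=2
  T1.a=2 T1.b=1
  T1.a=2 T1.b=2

missing: T1.a=2 T1.b=0

outcome vector order: (T1.a,T1.b)
PSO (6): 0/0, 0/1, 0/2, 2/0, 2/1, 2/2
PSO∖claimed = {2/0}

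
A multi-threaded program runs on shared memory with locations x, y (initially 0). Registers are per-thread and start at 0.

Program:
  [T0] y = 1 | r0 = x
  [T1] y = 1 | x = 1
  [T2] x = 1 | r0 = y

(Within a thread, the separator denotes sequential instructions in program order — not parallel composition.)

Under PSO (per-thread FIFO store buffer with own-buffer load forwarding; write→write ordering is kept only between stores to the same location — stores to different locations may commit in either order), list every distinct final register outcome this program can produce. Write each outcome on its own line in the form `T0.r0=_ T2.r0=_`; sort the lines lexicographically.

outcome vector order: (T0.r0,T2.r0)
|PSO outcomes| = 4

T0.r0=0 T2.r0=0
T0.r0=0 T2.r0=1
T0.r0=1 T2.r0=0
T0.r0=1 T2.r0=1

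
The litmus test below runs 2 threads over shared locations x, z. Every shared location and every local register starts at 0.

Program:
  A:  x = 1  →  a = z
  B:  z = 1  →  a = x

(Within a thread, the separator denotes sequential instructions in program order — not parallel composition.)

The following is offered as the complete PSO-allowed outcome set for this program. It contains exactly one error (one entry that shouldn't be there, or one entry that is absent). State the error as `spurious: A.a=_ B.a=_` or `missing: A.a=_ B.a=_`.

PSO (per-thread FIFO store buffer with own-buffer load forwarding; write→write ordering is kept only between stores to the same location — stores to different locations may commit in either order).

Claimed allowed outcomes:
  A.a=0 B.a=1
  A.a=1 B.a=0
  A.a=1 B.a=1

missing: A.a=0 B.a=0

outcome vector order: (A.a,B.a)
PSO (4): 0/0 0/1 1/0 1/1
PSO∖claimed = {0/0}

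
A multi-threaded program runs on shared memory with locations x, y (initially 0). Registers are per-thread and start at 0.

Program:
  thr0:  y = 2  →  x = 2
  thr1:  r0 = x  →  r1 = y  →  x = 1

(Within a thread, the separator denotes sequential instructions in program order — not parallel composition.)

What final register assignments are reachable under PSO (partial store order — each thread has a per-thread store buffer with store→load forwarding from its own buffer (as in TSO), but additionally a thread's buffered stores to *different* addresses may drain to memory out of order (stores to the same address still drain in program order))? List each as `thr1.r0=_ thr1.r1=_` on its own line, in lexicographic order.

thr1.r0=0 thr1.r1=0
thr1.r0=0 thr1.r1=2
thr1.r0=2 thr1.r1=0
thr1.r0=2 thr1.r1=2

outcome vector order: (thr1.r0,thr1.r1)
|PSO outcomes| = 4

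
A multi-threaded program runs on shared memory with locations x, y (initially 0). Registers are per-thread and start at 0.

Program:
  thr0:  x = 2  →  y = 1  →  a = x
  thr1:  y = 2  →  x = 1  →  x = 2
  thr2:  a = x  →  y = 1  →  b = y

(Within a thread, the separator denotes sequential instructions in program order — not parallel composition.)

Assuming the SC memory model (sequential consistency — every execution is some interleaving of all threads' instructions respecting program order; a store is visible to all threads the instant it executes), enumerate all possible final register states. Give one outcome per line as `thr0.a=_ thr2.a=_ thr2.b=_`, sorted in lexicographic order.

outcome vector order: (thr0.a,thr2.a,thr2.b)
|SC outcomes| = 10

thr0.a=1 thr2.a=0 thr2.b=1
thr0.a=1 thr2.a=0 thr2.b=2
thr0.a=1 thr2.a=1 thr2.b=1
thr0.a=1 thr2.a=2 thr2.b=1
thr0.a=1 thr2.a=2 thr2.b=2
thr0.a=2 thr2.a=0 thr2.b=1
thr0.a=2 thr2.a=0 thr2.b=2
thr0.a=2 thr2.a=1 thr2.b=1
thr0.a=2 thr2.a=2 thr2.b=1
thr0.a=2 thr2.a=2 thr2.b=2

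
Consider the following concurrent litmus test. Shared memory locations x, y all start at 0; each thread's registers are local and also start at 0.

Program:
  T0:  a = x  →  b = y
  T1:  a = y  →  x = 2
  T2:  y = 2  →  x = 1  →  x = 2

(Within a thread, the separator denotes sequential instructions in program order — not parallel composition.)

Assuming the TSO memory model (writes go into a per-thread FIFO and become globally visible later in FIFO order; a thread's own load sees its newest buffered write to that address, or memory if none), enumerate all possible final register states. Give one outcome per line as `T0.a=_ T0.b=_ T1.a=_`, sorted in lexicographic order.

T0.a=0 T0.b=0 T1.a=0
T0.a=0 T0.b=0 T1.a=2
T0.a=0 T0.b=2 T1.a=0
T0.a=0 T0.b=2 T1.a=2
T0.a=1 T0.b=2 T1.a=0
T0.a=1 T0.b=2 T1.a=2
T0.a=2 T0.b=0 T1.a=0
T0.a=2 T0.b=2 T1.a=0
T0.a=2 T0.b=2 T1.a=2

outcome vector order: (T0.a,T0.b,T1.a)
|TSO outcomes| = 9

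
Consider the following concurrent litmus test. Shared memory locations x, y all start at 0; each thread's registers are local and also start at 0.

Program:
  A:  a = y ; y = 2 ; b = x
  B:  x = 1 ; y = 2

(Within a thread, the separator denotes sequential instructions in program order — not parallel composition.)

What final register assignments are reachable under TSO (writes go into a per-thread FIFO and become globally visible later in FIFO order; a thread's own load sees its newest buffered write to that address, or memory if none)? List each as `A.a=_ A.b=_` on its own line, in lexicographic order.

A.a=0 A.b=0
A.a=0 A.b=1
A.a=2 A.b=1

outcome vector order: (A.a,A.b)
|TSO outcomes| = 3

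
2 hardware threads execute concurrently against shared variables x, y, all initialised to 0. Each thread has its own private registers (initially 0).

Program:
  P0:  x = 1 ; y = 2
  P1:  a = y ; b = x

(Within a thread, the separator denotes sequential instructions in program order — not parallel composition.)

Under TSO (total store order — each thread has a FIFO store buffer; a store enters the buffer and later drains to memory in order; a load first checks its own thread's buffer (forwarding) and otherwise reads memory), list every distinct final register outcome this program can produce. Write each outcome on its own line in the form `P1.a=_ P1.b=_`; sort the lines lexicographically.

P1.a=0 P1.b=0
P1.a=0 P1.b=1
P1.a=2 P1.b=1

outcome vector order: (P1.a,P1.b)
|TSO outcomes| = 3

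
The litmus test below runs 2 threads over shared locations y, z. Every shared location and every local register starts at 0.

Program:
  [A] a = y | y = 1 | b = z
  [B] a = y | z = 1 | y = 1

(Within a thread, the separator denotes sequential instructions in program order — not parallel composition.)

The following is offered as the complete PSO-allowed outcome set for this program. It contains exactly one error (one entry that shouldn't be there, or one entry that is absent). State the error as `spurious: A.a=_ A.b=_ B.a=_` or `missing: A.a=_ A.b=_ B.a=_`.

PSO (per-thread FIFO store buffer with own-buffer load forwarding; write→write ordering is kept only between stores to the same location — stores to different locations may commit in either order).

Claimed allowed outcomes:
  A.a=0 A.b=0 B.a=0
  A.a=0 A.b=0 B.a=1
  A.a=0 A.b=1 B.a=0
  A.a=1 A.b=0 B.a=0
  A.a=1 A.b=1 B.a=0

missing: A.a=0 A.b=1 B.a=1

outcome vector order: (A.a,A.b,B.a)
[PSO] allowed = {0/0/0 0/0/1 0/1/0 0/1/1 1/0/0 1/1/0}
PSO∖claimed = {0/1/1}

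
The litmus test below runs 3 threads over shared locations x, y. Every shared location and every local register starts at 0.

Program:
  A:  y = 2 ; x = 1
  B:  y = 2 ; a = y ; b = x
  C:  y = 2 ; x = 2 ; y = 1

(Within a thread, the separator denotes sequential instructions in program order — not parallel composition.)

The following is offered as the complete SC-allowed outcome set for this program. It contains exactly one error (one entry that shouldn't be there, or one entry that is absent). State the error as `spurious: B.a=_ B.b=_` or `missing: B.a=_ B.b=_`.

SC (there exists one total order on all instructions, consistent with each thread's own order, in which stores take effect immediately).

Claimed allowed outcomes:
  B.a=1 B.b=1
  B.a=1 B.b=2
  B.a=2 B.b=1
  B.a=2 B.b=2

missing: B.a=2 B.b=0

outcome vector order: (B.a,B.b)
[SC] allowed = {(1,1), (1,2), (2,0), (2,1), (2,2)}
SC∖claimed = {(2,0)}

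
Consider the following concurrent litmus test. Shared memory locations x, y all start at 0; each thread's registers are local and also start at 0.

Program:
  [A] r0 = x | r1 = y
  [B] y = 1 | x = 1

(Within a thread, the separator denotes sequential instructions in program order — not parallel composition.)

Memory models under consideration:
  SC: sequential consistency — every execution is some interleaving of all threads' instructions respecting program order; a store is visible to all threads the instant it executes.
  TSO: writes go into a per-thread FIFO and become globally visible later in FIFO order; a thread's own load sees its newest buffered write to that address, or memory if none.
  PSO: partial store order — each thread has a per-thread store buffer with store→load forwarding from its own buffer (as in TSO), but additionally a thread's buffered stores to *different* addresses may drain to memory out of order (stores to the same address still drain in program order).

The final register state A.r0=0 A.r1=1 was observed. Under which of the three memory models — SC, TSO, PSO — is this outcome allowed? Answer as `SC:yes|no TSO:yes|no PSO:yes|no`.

outcome vector order: (A.r0,A.r1)
SC: 3 outcomes — {<0 0>; <0 1>; <1 1>}
TSO: 3 outcomes — {<0 0>; <0 1>; <1 1>}
PSO: 4 outcomes — {<0 0>; <0 1>; <1 0>; <1 1>}
target <0 1> ∈ {SC,TSO,PSO}

SC:yes TSO:yes PSO:yes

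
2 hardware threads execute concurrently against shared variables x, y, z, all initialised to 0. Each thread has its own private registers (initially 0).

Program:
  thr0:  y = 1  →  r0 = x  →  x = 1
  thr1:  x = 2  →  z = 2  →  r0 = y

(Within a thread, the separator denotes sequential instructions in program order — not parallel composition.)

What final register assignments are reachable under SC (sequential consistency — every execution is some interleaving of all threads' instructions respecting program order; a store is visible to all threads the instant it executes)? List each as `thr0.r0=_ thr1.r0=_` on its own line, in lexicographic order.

thr0.r0=0 thr1.r0=1
thr0.r0=2 thr1.r0=0
thr0.r0=2 thr1.r0=1

outcome vector order: (thr0.r0,thr1.r0)
|SC outcomes| = 3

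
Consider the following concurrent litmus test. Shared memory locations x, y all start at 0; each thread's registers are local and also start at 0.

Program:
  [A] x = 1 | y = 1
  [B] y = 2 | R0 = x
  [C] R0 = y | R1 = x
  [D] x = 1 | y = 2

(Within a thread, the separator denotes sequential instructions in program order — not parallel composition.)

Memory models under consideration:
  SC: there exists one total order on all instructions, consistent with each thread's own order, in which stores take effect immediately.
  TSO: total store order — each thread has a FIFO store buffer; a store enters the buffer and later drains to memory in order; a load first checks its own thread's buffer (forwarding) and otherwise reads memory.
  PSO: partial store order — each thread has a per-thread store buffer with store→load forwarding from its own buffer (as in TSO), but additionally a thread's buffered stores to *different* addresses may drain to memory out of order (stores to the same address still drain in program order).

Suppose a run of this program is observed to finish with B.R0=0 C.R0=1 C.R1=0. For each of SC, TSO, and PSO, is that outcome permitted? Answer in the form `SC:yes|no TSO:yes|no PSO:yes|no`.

SC:no TSO:no PSO:yes

outcome vector order: (B.R0,C.R0,C.R1)
under SC → (0,0,0); (0,0,1); (0,1,1); (0,2,0); (0,2,1); (1,0,0); (1,0,1); (1,1,1); (1,2,0); (1,2,1)
under TSO → (0,0,0); (0,0,1); (0,1,1); (0,2,0); (0,2,1); (1,0,0); (1,0,1); (1,1,1); (1,2,0); (1,2,1)
under PSO → (0,0,0); (0,0,1); (0,1,0); (0,1,1); (0,2,0); (0,2,1); (1,0,0); (1,0,1); (1,1,0); (1,1,1); (1,2,0); (1,2,1)
target (0,1,0) ∈ {PSO}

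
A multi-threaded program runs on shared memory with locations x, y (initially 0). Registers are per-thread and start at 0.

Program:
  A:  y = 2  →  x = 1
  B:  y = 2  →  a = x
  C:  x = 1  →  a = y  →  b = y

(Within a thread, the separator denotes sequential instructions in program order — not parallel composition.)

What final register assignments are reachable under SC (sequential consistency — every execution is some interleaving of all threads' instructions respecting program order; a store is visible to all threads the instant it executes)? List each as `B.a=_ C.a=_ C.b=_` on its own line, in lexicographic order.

B.a=0 C.a=2 C.b=2
B.a=1 C.a=0 C.b=0
B.a=1 C.a=0 C.b=2
B.a=1 C.a=2 C.b=2

outcome vector order: (B.a,C.a,C.b)
|SC outcomes| = 4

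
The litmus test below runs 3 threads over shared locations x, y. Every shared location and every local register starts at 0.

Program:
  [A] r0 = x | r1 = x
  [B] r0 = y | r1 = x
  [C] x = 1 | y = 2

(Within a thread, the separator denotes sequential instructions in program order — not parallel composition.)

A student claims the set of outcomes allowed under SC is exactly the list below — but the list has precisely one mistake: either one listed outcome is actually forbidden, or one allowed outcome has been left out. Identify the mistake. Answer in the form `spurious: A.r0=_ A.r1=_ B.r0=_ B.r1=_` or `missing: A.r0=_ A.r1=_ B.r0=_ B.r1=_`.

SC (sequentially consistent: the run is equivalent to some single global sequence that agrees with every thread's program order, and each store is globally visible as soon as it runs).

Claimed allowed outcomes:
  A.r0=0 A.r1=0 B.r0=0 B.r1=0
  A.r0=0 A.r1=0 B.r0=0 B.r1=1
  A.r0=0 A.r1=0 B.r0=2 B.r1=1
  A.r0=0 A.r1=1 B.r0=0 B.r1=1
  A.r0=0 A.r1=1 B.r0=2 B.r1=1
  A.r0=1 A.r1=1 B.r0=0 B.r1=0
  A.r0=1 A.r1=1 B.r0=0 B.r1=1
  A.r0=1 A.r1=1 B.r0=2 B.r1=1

outcome vector order: (A.r0,A.r1,B.r0,B.r1)
under SC → 0000; 0001; 0021; 0100; 0101; 0121; 1100; 1101; 1121
SC∖claimed = {0100}

missing: A.r0=0 A.r1=1 B.r0=0 B.r1=0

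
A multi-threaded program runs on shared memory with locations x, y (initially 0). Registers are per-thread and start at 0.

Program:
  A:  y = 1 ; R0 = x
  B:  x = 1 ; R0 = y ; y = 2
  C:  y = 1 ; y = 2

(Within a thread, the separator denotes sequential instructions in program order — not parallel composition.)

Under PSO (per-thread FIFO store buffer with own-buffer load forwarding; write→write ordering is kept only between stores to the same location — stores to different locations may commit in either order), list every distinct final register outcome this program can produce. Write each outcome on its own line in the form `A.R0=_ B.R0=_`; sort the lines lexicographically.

outcome vector order: (A.R0,B.R0)
|PSO outcomes| = 6

A.R0=0 B.R0=0
A.R0=0 B.R0=1
A.R0=0 B.R0=2
A.R0=1 B.R0=0
A.R0=1 B.R0=1
A.R0=1 B.R0=2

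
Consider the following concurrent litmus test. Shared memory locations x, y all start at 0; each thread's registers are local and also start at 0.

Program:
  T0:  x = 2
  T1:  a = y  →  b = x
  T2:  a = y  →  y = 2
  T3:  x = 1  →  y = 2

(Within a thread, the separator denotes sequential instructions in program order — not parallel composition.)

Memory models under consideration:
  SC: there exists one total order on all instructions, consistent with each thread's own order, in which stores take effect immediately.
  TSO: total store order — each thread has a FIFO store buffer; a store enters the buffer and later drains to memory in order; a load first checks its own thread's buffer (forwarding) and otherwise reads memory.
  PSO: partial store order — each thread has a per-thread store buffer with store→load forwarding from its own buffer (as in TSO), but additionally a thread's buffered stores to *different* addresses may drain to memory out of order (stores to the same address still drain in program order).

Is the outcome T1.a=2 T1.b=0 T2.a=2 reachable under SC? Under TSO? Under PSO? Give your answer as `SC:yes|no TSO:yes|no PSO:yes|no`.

outcome vector order: (T1.a,T1.b,T2.a)
under SC → <0 0 0>, <0 0 2>, <0 1 0>, <0 1 2>, <0 2 0>, <0 2 2>, <2 0 0>, <2 1 0>, <2 1 2>, <2 2 0>, <2 2 2>
under TSO → <0 0 0>, <0 0 2>, <0 1 0>, <0 1 2>, <0 2 0>, <0 2 2>, <2 0 0>, <2 1 0>, <2 1 2>, <2 2 0>, <2 2 2>
under PSO → <0 0 0>, <0 0 2>, <0 1 0>, <0 1 2>, <0 2 0>, <0 2 2>, <2 0 0>, <2 0 2>, <2 1 0>, <2 1 2>, <2 2 0>, <2 2 2>
target <2 0 2> ∈ {PSO}

SC:no TSO:no PSO:yes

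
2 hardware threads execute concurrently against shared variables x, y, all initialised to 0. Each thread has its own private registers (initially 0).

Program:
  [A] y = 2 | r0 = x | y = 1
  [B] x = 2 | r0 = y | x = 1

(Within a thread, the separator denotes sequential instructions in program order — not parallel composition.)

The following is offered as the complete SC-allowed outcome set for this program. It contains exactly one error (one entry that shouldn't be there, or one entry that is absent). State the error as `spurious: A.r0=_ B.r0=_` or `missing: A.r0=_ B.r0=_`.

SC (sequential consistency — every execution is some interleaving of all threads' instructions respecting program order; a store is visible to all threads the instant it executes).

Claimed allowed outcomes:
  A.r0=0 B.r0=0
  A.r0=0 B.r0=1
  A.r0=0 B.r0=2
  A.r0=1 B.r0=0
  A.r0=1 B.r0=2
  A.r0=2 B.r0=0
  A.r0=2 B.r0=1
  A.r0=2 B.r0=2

outcome vector order: (A.r0,B.r0)
SC: 7 outcomes — {(0,1) (0,2) (1,0) (1,2) (2,0) (2,1) (2,2)}
claimed∖SC = {(0,0)}

spurious: A.r0=0 B.r0=0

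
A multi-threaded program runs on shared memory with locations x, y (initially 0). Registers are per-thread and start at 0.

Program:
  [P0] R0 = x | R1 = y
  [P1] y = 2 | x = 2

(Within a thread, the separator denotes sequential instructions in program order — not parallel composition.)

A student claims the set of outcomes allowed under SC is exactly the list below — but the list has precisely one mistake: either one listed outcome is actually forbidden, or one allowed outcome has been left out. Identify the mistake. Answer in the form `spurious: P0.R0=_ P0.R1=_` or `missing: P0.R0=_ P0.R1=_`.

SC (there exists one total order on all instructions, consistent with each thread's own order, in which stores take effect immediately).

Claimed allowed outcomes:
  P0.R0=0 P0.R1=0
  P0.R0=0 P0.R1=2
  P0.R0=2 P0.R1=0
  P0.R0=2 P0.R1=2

outcome vector order: (P0.R0,P0.R1)
under SC → 00; 02; 22
claimed∖SC = {20}

spurious: P0.R0=2 P0.R1=0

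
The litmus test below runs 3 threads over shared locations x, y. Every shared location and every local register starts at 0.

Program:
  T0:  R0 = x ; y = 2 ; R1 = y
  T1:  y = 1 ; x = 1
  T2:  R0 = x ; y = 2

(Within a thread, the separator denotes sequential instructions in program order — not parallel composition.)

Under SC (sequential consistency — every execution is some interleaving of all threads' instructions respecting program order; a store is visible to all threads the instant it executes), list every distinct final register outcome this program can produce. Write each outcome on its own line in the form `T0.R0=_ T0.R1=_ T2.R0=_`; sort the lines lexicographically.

T0.R0=0 T0.R1=1 T2.R0=0
T0.R0=0 T0.R1=1 T2.R0=1
T0.R0=0 T0.R1=2 T2.R0=0
T0.R0=0 T0.R1=2 T2.R0=1
T0.R0=1 T0.R1=2 T2.R0=0
T0.R0=1 T0.R1=2 T2.R0=1

outcome vector order: (T0.R0,T0.R1,T2.R0)
|SC outcomes| = 6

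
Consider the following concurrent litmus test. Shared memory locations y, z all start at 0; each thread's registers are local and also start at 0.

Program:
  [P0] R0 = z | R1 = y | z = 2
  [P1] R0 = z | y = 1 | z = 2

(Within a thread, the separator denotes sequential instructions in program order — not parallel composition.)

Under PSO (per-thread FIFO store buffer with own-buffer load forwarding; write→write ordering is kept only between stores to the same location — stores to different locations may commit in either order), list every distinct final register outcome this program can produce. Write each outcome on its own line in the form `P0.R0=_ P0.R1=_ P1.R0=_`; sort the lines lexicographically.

outcome vector order: (P0.R0,P0.R1,P1.R0)
|PSO outcomes| = 5

P0.R0=0 P0.R1=0 P1.R0=0
P0.R0=0 P0.R1=0 P1.R0=2
P0.R0=0 P0.R1=1 P1.R0=0
P0.R0=2 P0.R1=0 P1.R0=0
P0.R0=2 P0.R1=1 P1.R0=0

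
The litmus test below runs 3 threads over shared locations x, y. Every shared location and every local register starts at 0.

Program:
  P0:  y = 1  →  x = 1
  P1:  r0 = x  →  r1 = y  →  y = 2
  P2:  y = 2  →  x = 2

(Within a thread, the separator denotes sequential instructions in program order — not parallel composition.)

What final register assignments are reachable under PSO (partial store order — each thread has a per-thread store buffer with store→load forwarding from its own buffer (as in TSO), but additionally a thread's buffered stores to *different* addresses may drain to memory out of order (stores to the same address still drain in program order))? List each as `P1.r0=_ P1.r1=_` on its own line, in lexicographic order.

outcome vector order: (P1.r0,P1.r1)
|PSO outcomes| = 9

P1.r0=0 P1.r1=0
P1.r0=0 P1.r1=1
P1.r0=0 P1.r1=2
P1.r0=1 P1.r1=0
P1.r0=1 P1.r1=1
P1.r0=1 P1.r1=2
P1.r0=2 P1.r1=0
P1.r0=2 P1.r1=1
P1.r0=2 P1.r1=2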